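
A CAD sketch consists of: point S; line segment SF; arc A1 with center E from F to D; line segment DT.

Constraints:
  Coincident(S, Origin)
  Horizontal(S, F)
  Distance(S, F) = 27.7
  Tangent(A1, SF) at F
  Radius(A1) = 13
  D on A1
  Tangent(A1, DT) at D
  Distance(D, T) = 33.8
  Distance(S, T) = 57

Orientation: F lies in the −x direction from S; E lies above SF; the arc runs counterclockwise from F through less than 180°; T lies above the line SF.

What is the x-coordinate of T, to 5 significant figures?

-28.785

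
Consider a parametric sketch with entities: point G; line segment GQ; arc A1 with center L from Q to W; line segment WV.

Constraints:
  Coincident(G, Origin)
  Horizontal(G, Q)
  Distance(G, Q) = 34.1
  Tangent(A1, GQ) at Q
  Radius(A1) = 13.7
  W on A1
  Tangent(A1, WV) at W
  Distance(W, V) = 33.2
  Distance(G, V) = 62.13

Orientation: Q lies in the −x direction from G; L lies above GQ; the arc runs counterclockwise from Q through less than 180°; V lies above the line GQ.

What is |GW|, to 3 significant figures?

29.8

Checks: |LW| = 13.70 ✓; ∠(LW, WV) = 90.00° ✓; |WV| = 33.20 ✓; |GV| = 62.13 ✓.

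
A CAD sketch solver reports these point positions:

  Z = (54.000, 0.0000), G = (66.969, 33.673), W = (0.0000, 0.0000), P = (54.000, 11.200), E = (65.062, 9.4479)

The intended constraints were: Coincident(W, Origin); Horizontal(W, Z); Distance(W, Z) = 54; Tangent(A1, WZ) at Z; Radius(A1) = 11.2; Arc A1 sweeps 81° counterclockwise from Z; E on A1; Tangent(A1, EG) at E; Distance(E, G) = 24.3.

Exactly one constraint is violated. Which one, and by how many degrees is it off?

Tangent(A1, EG) at E — off by 4.50°.

W = (0.00, 0.00) ✓; W.y = 0.00, Z.y = 0.00 ✓; |WZ| = 54.00 ✓; ∠(PZ, ZW) = 90.00° ✓; |PZ| = 11.20 ✓; bearing(P→E) − bearing(P→Z) = 81.00° ✓; |PE| = 11.20 ✓; ∠(PE, EG) = 85.50° ✗; |EG| = 24.30 ✓.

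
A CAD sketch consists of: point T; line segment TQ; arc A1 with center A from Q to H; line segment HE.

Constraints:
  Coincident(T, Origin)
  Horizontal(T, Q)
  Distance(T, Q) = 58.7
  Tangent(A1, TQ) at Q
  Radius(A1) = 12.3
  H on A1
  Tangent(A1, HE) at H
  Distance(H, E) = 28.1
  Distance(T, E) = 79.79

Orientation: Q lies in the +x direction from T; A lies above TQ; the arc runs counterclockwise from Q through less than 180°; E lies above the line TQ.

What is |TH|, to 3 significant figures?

72.2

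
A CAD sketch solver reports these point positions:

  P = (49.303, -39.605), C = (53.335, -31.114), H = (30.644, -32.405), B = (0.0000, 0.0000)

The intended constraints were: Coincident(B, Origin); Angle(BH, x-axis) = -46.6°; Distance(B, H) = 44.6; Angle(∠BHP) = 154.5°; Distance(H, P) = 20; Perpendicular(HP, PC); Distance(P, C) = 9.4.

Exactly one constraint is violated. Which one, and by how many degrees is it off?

Perpendicular(HP, PC) — off by 4.30°.

B = (0.00, 0.00) ✓; BH at -46.60° ✓; |BH| = 44.60 ✓; ∠BHP = 154.5° ✓; |HP| = 20.00 ✓; ∠(HP, PC) = 85.70° ✗; |PC| = 9.400 ✓.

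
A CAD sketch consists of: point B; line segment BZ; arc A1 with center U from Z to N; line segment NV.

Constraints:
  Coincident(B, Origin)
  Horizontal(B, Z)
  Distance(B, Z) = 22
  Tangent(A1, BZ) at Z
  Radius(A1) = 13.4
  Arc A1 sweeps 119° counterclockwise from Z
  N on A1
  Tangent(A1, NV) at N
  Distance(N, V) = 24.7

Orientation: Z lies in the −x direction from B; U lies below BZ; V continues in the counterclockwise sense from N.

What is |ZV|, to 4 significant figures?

41.50

On A1, Z sits at bearing 90° from U; a 119° counterclockwise sweep puts N at bearing 209°, so N = U + 13.4·(cos 209°, sin 209°) = (-33.72, -19.90). A1 meets NV tangentially, so UN is at right angles to NV, so NV runs along (−sin 209°, cos 209°); with |NV| = 24.7, V = (-21.75, -41.50). Then |ZV| = |V − Z| = 41.50.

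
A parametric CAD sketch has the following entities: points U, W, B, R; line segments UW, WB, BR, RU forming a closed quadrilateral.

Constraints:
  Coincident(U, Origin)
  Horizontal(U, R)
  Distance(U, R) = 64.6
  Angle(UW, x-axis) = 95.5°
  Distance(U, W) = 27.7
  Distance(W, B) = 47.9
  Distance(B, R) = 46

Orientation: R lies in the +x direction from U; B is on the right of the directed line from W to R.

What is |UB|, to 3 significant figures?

25.2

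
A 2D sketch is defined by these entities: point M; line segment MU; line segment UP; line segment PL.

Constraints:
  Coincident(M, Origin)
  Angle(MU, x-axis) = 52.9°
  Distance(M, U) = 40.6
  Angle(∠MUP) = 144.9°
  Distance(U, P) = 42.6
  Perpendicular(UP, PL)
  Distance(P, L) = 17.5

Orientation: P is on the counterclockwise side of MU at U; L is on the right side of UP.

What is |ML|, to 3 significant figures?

86.1

M is at the origin; MU runs at 52.9° with length 40.6, so U = 40.6·(cos 52.9°, sin 52.9°) = (24.5, 32.4). ∠MUP = 144.9°, so UP runs at 52.9° + (180° − 144.9°) = 88.0° from the x-axis; with |UP| = 42.6, P = U + 42.6·(cos 88.0°, sin 88.0°) = (26.0, 75.0). The perpendicularity gives PL at right angles to UP; with |PL| = 17.5 on the right of UP, L = P + 17.5·(0.999, -0.0349) = (43.5, 74.3). Then |ML| = |L − M| = 86.1.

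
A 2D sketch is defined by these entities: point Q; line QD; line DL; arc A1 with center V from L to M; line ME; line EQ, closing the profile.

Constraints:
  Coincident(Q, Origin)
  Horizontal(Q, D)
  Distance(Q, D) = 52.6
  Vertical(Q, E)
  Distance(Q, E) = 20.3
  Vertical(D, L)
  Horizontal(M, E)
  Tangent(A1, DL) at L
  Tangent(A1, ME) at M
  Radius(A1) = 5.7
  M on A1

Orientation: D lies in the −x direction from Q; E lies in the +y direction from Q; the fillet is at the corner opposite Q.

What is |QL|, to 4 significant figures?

54.59

Q is at the origin; QD is horizontal with |QD| = 52.6 and D on the −x side, so D = (-52.60, 0.000). QE is vertical with |QE| = 20.3 and E on the +y side, so E = (0.000, 20.30). The virtual corner opposite Q is at (-52.60, 20.30). A1 meets DL tangentially, so VL is at right angles to DL and the tangent condition forces VM to be normal to ME, with radius 5.7, so the center V sits 5.7 in from both sides at V = (-46.90, 14.60). That places the tangent points at L = (-52.60, 14.60) on DL and M = (-46.90, 20.30) on ME. Then |QL| = |L − Q| = 54.59.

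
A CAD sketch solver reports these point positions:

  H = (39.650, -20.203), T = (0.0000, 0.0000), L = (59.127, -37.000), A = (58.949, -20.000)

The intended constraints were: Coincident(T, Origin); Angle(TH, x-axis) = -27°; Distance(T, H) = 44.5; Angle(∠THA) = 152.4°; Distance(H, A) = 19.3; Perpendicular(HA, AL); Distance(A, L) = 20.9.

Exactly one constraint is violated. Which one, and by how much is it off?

Distance(A, L) = 20.9 — off by 3.90.

T = (0.00, 0.00) ✓; TH at -27.00° ✓; |TH| = 44.50 ✓; ∠THA = 152.4° ✓; |HA| = 19.30 ✓; ∠(HA, AL) = 90.00° ✓; |AL| = 17.00 ✗.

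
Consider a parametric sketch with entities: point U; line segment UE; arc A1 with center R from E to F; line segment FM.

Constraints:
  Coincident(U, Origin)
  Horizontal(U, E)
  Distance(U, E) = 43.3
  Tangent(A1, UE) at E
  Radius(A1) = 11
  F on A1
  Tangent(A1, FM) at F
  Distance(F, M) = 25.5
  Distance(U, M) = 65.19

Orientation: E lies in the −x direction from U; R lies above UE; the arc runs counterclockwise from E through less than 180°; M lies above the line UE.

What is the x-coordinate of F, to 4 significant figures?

-35.63

Checks: |RF| = 11.00 ✓; ∠(RF, FM) = 90.00° ✓; |FM| = 25.50 ✓; |UM| = 65.19 ✓.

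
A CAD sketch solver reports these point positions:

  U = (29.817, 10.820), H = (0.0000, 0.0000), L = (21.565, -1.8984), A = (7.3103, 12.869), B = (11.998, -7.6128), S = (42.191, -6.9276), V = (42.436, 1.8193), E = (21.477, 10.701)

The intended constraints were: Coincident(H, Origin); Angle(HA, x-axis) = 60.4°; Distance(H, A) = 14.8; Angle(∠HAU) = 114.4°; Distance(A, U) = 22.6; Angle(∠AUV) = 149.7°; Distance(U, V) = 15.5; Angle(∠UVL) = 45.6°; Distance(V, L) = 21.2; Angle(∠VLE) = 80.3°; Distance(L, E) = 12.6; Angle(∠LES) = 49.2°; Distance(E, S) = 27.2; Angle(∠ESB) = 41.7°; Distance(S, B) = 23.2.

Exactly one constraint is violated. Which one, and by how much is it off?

Distance(S, B) = 23.2 — off by 7.00.

H = (0.00, 0.00) ✓; HA at 60.40° ✓; |HA| = 14.80 ✓; ∠HAU = 114.4° ✓; |AU| = 22.60 ✓; ∠AUV = 149.7° ✓; |UV| = 15.50 ✓; ∠UVL = 45.60° ✓; |VL| = 21.20 ✓; ∠VLE = 80.30° ✓; |LE| = 12.60 ✓; ∠LES = 49.20° ✓; |ES| = 27.20 ✓; ∠ESB = 41.70° ✓; |SB| = 30.20 ✗.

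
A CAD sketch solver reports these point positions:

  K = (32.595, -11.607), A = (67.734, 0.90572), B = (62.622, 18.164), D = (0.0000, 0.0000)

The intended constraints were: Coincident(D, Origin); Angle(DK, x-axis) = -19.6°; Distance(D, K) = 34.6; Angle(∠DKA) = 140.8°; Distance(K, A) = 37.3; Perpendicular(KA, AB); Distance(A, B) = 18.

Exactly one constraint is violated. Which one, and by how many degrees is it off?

Perpendicular(KA, AB) — off by 3.10°.

D = (0.00, 0.00) ✓; DK at -19.60° ✓; |DK| = 34.60 ✓; ∠DKA = 140.8° ✓; |KA| = 37.30 ✓; ∠(KA, AB) = 86.90° ✗; |AB| = 18.00 ✓.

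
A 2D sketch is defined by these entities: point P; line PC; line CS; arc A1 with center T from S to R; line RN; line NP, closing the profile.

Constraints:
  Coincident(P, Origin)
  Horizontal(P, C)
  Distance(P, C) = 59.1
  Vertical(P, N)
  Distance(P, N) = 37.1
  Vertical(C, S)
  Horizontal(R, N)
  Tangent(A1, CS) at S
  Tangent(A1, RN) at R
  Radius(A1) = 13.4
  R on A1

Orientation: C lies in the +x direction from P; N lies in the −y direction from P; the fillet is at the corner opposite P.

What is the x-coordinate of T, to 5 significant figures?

45.700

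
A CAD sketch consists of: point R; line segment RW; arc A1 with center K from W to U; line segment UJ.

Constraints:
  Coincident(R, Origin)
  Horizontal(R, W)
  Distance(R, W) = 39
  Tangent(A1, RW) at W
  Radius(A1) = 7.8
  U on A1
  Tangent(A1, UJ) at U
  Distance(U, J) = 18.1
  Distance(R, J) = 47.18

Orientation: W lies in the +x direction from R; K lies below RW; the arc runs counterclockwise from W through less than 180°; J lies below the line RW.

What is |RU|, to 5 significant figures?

33.475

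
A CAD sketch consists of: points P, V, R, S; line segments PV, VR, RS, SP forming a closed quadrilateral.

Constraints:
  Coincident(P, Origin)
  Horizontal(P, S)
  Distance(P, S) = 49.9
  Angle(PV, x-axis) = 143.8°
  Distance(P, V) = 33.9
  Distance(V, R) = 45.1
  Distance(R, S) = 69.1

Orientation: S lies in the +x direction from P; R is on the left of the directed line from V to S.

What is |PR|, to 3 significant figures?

52.2

Checks: |VR| = 45.10 ✓; |RS| = 69.10 ✓.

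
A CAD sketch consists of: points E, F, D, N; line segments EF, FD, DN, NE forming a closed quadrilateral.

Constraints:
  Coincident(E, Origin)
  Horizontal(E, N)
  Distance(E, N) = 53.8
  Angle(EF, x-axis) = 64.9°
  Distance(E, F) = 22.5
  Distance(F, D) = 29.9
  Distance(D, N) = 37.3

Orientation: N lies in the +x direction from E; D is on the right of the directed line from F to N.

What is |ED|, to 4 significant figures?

19.41

E is at the origin; E and N share the same y with |EN| = 53.8 and N in +x, so N = (53.8, 0). EF runs at 64.9° with |EF| = 22.5, so F = (9.544, 20.38). D is determined by |FD| = 29.9 and |DN| = 37.3 together: it lies at the intersection of circle(F, 29.9) and circle(N, 37.3). With |FN| = 48.72, the foot of the radical line on FN is 19.26 from F and the perpendicular offset is √(29.9² − 19.26²) = 22.87. Taking the right-of-FN solution: D = (17.47, -8.455).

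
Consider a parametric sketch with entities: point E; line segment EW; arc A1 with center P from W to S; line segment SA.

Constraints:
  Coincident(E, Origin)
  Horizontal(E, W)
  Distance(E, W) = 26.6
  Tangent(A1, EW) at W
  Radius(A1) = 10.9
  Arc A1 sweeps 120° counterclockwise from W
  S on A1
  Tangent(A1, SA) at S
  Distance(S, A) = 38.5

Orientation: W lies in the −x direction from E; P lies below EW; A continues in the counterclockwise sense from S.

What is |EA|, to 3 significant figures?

52.5

On A1, W sits at bearing 90° from P; a 120° counterclockwise sweep puts S at bearing 210°, so S = P + 10.9·(cos 210°, sin 210°) = (-36.0, -16.4). Tangency of A1 to SA means the radius PS is perpendicular to SA, so SA runs along (−sin 210°, cos 210°); with |SA| = 38.5, A = (-16.8, -49.7). Then |EA| = |A − E| = 52.5.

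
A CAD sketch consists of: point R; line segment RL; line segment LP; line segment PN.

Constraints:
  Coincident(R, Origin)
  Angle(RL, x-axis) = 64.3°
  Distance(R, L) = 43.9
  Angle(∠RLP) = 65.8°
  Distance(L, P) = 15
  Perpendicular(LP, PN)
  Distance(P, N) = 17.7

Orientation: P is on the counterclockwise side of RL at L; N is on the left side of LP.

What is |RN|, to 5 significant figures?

22.542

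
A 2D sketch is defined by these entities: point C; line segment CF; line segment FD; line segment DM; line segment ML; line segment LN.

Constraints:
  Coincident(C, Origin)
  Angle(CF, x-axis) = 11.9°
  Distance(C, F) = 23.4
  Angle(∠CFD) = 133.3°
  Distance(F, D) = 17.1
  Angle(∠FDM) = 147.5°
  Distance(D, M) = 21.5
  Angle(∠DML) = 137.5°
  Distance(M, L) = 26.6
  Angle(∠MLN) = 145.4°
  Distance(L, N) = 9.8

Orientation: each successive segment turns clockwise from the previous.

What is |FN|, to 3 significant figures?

60.6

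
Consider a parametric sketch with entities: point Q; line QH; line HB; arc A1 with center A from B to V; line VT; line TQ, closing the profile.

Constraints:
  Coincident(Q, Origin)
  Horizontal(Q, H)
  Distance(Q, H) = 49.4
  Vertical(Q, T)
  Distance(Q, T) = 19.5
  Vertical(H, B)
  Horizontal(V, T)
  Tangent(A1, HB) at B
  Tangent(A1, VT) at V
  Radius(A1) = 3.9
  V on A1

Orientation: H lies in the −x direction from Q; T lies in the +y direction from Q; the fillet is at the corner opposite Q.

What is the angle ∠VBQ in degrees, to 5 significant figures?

62.526°

Q is at the origin; QH is horizontal with |QH| = 49.4 and H on the −x side, so H = (-49.400, 0.0000). QT is vertical with |QT| = 19.5 and T on the +y side, so T = (0.0000, 19.500). The virtual corner opposite Q is at (-49.400, 19.500). The tangent condition forces AB to be normal to HB and since A1 is tangent to VT there, AV ⟂ VT, with radius 3.9, so the center A sits 3.9 in from both sides at A = (-45.500, 15.600). That places the tangent points at B = (-49.400, 15.600) on HB and V = (-45.500, 19.500) on VT. Then cos ∠VBQ = BV·BQ / (|BV||BQ|), giving 62.526°.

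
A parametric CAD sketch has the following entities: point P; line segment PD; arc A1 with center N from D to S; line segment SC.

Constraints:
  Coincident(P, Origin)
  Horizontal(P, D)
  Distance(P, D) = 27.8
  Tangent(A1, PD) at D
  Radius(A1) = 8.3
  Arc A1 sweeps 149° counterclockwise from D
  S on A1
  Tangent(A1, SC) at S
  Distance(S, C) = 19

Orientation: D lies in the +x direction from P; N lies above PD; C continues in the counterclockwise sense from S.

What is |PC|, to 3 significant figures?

29.7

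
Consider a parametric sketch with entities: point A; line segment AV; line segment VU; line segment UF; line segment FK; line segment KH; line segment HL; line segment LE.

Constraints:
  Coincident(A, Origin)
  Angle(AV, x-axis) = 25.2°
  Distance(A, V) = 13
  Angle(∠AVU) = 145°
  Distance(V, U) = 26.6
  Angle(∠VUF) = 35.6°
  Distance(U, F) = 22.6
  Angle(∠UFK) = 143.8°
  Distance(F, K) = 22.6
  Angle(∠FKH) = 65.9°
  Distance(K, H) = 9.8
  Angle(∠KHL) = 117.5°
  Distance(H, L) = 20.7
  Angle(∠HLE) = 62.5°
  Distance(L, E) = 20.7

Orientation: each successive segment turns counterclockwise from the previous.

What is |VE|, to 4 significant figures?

21.88

A is at the origin; AV runs at 25.2° with length 13.0, so V = (11.76, 5.535). ∠AVU = 145.0° gives VU at 60.20° from the x-axis; with |VU| = 26.6, U = (24.98, 28.62). ∠VUF = 35.6° gives UF at -155.4° from the x-axis; with |UF| = 22.6, F = (4.434, 19.21). ∠UFK = 143.8° gives FK at -119.2° from the x-axis; with |FK| = 22.6, K = (-6.592, -0.5183). ∠FKH = 65.9° gives KH at -5.100° from the x-axis; with |KH| = 9.8, H = (3.169, -1.389). ∠KHL = 117.5° gives HL at 57.40° from the x-axis; with |HL| = 20.7, L = (14.32, 16.05). ∠HLE = 62.5° gives LE at 174.9° from the x-axis; with |LE| = 20.7, E = (-6.296, 17.89). Then |VE| = |E − V| = 21.88.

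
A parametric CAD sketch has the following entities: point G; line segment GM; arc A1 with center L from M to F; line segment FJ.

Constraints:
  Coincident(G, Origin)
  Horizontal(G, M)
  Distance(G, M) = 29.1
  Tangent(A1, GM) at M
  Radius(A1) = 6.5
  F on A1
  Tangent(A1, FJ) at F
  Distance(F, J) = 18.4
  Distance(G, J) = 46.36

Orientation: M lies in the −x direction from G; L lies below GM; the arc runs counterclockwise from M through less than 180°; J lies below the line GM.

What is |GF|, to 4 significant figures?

35.61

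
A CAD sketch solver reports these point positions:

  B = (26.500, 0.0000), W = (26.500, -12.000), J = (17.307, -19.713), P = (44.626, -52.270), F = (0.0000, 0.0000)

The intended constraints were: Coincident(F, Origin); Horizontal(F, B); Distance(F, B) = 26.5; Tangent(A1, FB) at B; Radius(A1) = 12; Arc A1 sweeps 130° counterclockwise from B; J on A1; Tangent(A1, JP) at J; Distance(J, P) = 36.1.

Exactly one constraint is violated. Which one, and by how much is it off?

Distance(J, P) = 36.1 — off by 6.40.

F = (0.00, 0.00) ✓; F.y = 0.00, B.y = 0.00 ✓; |FB| = 26.50 ✓; ∠(WB, BF) = 90.00° ✓; |WB| = 12.00 ✓; bearing(W→J) − bearing(W→B) = 130.0° ✓; |WJ| = 12.00 ✓; ∠(WJ, JP) = 90.00° ✓; |JP| = 42.50 ✗.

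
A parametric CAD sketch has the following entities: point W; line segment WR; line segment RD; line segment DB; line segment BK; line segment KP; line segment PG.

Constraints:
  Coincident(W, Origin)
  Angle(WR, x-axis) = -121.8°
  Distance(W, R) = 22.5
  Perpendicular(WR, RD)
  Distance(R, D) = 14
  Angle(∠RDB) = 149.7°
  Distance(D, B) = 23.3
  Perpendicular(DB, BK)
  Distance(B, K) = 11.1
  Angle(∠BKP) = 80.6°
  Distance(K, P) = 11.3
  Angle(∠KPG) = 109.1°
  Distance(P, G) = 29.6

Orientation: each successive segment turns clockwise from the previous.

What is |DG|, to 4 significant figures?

21.17

W is at the origin; WR runs at -121.8° with length 22.5, so R = (-11.86, -19.12). The perpendicularity gives RD at right angles to WR, so RD runs at 148.2°; with |RD| = 14.0, D = (-23.76, -11.75). ∠RDB = 149.7° gives DB at 117.9° from the x-axis; with |DB| = 23.3, B = (-34.66, 8.847). The perpendicularity gives BK at right angles to DB, so BK runs at 27.90°; with |BK| = 11.1, K = (-24.85, 14.04). ∠BKP = 80.6° gives KP at -71.50° from the x-axis; with |KP| = 11.3, P = (-21.26, 3.324). ∠KPG = 109.1° gives PG at -142.4° from the x-axis; with |PG| = 29.6, G = (-44.71, -14.74). Then |DG| = |G − D| = 21.17.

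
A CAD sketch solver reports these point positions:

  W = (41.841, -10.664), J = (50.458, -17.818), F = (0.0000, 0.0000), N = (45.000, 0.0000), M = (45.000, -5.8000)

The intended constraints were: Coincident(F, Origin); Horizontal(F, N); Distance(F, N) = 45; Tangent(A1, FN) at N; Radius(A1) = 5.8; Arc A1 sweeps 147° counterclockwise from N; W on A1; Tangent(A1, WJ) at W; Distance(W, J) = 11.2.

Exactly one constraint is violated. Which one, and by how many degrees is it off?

Tangent(A1, WJ) at W — off by 6.70°.

F = (0.00, 0.00) ✓; F.y = 0.00, N.y = 0.00 ✓; |FN| = 45.00 ✓; ∠(MN, NF) = 90.00° ✓; |MN| = 5.800 ✓; bearing(M→W) − bearing(M→N) = 147.0° ✓; |MW| = 5.800 ✓; ∠(MW, WJ) = 96.70° ✗; |WJ| = 11.20 ✓.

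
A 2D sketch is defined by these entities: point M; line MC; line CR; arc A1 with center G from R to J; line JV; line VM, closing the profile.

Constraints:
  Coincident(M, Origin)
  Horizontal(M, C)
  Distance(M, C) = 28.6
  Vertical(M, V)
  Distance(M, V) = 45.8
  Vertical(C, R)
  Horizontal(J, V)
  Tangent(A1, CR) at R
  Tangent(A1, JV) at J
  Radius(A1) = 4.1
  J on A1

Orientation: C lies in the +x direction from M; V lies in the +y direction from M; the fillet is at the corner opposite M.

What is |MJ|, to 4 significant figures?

51.94

The virtual corner opposite M is at (28.60, 45.80). A1 meets CR tangentially, so GR is at right angles to CR and the tangent condition forces GJ to be normal to JV, with radius 4.1, so the center G sits 4.1 in from both sides at G = (24.50, 41.70). That places the tangent points at R = (28.60, 41.70) on CR and J = (24.50, 45.80) on JV. Then |MJ| = |J − M| = 51.94.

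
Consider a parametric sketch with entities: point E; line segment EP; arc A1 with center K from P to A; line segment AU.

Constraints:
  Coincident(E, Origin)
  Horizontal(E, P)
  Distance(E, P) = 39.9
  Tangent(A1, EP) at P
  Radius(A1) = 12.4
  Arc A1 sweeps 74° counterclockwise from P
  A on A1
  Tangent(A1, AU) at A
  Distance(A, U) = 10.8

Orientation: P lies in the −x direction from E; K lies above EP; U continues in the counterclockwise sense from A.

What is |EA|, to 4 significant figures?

29.39

E is at the origin; EP is horizontal with |EP| = 39.9 and P on the −x side, so P = (-39.90, 0.000). Tangency of A1 to EP means the radius KP is perpendicular to EP, so K = P + (0, 12.4) = (-39.90, 12.40). On A1, P sits at bearing -90° from K; a 74° counterclockwise sweep puts A at bearing -16°, so A = K + 12.4·(cos -16°, sin -16°) = (-27.98, 8.982). Then |EA| = |A − E| = 29.39.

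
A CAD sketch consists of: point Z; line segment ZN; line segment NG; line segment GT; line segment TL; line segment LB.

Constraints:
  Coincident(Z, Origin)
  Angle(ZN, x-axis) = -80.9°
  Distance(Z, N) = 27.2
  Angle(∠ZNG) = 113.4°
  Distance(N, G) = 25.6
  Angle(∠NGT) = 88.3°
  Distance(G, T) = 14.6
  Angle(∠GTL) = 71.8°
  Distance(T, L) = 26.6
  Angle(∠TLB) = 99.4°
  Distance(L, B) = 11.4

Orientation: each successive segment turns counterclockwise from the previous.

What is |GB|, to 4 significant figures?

24.05

∠GTL = 71.8° gives TL at -174.4° from the x-axis; with |TL| = 26.6, L = (5.821, -21.53). ∠TLB = 99.4° gives LB at -93.80° from the x-axis; with |LB| = 11.4, B = (5.065, -32.90). Then |GB| = |B − G| = 24.05.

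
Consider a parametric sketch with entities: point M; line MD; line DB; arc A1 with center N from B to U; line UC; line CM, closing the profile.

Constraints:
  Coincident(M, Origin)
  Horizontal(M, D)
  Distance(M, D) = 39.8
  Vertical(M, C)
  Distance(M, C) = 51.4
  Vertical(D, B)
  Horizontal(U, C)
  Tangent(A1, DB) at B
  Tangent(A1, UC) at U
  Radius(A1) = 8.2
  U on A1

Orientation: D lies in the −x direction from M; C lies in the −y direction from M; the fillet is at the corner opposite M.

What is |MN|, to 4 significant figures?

53.52

M and C share the same x with |MC| = 51.4 and C on the −y side, so C = (0.000, -51.40). The virtual corner opposite M is at (-39.80, -51.40). Tangency of A1 to DB means the radius NB is perpendicular to DB and since A1 is tangent to UC there, NU ⟂ UC, with radius 8.2, so the center N sits 8.2 in from both sides at N = (-31.60, -43.20). Then |MN| = |N − M| = 53.52.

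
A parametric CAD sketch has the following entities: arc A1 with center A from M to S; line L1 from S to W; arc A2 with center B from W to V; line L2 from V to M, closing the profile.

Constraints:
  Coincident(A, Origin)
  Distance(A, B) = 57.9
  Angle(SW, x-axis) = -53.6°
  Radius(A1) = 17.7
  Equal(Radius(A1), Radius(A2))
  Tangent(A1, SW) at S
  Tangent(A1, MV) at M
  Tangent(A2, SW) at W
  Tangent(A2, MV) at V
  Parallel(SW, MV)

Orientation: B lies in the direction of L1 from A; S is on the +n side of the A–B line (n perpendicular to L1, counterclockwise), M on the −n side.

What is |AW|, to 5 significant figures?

60.545

The slot axis is L1's direction at -53.6°, so u = (cos -53.6°, sin -53.6°) = (0.59342, -0.80489) and n = (−sin -53.6°, cos -53.6°) = (0.80489, 0.59342). A is at the origin and B lies 57.9 along u from A, so B = 57.9·u = (34.359, -46.603). Tangency of A1 to both parallel lines with radius 17.7 puts S and M at A ± 17.7·n: S = (14.247, 10.504), M = (-14.247, -10.504). Equal radii place W and V the same way about B: W = B + 17.7·n = (48.606, -36.100), V = B − 17.7·n = (20.112, -57.107). Then |AW| = |W − A| = 60.545.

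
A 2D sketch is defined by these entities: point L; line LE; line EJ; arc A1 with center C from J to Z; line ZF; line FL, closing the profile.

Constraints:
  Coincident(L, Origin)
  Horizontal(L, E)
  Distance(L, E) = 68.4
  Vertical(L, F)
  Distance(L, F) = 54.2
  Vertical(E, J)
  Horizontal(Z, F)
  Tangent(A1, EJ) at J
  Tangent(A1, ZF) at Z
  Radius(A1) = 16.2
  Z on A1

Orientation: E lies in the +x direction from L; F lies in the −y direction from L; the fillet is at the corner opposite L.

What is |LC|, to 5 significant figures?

64.567

L is at the origin; L and E share the same y with |LE| = 68.4 and E on the +x side, so E = (68.400, 0.0000). L and F share the same x with |LF| = 54.2 and F on the −y side, so F = (0.0000, -54.200). The virtual corner opposite L is at (68.400, -54.200). Tangency of A1 to EJ means the radius CJ is perpendicular to EJ and tangency of A1 to ZF means the radius CZ is perpendicular to ZF, with radius 16.2, so the center C sits 16.2 in from both sides at C = (52.200, -38.000). Then |LC| = |C − L| = 64.567.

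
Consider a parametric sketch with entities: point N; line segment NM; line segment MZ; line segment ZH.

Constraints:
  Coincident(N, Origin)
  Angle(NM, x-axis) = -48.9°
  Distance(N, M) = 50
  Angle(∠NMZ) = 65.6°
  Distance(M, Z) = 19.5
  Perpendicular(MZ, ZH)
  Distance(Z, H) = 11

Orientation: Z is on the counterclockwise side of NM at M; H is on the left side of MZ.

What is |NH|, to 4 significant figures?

34.55

∠NMZ = 65.6°, so MZ runs at -48.9° + (180° − 65.6°) = 65.50° from the x-axis; with |MZ| = 19.5, Z = M + 19.5·(cos 65.50°, sin 65.50°) = (40.96, -19.93). MZ ⟂ ZH; with |ZH| = 11.0 on the left of MZ, H = Z + 11.0·(-0.9100, 0.4147) = (30.95, -15.37). Then |NH| = |H − N| = 34.55.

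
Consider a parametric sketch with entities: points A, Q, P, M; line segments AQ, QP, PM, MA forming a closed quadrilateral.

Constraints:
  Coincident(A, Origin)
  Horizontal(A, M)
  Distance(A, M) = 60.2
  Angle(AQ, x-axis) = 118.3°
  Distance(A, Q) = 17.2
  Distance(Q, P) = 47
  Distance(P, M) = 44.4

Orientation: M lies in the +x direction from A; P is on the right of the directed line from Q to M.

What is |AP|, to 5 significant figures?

30.255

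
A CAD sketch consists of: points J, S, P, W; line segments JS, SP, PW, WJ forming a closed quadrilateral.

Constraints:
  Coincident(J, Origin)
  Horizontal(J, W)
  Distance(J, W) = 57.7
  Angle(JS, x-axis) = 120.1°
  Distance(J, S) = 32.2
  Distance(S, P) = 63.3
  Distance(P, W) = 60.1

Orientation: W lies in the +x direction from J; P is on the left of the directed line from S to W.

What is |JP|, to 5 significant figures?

69.861

J is at the origin; JW is horizontal with |JW| = 57.7 and W in +x, so W = (57.7, 0). JS runs at 120.1° with |JS| = 32.2, so S = (-16.149, 27.858). P is determined by |SP| = 63.3 and |PW| = 60.1 together: it lies at the intersection of circle(S, 63.3) and circle(W, 60.1). With |SW| = 78.928, the foot of the radical line on SW is 41.966 from S and the perpendicular offset is √(63.3² − 41.966²) = 47.390. Taking the left-of-SW solution: P = (39.842, 57.386).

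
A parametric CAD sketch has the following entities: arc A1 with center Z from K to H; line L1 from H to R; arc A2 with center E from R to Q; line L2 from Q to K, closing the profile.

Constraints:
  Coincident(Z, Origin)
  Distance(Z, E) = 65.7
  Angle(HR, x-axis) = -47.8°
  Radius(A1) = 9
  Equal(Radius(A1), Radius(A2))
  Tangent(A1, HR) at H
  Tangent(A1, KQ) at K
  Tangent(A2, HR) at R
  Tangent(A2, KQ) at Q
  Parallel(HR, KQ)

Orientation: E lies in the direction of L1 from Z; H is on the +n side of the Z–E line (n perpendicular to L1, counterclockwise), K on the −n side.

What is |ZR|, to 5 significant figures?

66.314

The slot axis is L1's direction at -47.8°, so u = (cos -47.8°, sin -47.8°) = (0.67172, -0.74080) and n = (−sin -47.8°, cos -47.8°) = (0.74080, 0.67172). Z is at the origin and E lies 65.7 along u from Z, so E = 65.7·u = (44.132, -48.671). Tangency of A1 to both parallel lines with radius 9.0 puts H and K at Z ± 9.0·n: H = (6.6672, 6.0455), K = (-6.6672, -6.0455). Equal radii place R and Q the same way about E: R = E + 9.0·n = (50.799, -42.625), Q = E − 9.0·n = (37.465, -54.716). Then |ZR| = |R − Z| = 66.314.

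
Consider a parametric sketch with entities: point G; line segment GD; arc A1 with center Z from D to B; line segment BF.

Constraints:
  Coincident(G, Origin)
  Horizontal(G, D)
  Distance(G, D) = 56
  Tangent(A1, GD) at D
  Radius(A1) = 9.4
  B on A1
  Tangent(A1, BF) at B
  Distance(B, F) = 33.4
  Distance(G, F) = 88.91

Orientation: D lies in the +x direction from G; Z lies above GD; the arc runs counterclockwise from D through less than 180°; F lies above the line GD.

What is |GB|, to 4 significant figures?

63.65

G is at the origin; G and D share the same y with |GD| = 56.0 and D on the +x side, so D = (56.00, 0.000). Since A1 is tangent to GD there, ZD ⟂ GD, so Z = D + (0, 9.4) = (56.00, 9.400). Since ZB ⟂ BF (tangency), |ZF| = √(9.4² + 33.4²) = 34.70 regardless of where B sits on A1. So F lies on both circle(G, 88.91) and circle(Z, 34.70); the above-GD intersection is F = (83.49, 30.57). B is the foot of the tangent from F: B = (63.54, 3.786).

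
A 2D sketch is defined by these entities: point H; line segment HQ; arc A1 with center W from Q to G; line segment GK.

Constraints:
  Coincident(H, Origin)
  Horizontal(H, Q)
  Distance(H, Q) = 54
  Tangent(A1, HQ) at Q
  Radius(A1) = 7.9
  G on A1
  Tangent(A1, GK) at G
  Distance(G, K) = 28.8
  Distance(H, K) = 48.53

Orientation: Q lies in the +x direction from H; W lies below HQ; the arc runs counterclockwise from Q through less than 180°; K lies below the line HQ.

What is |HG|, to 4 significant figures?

46.89

Checks: |WG| = 7.900 ✓; ∠(WG, GK) = 90.00° ✓; |GK| = 28.80 ✓; |HK| = 48.53 ✓.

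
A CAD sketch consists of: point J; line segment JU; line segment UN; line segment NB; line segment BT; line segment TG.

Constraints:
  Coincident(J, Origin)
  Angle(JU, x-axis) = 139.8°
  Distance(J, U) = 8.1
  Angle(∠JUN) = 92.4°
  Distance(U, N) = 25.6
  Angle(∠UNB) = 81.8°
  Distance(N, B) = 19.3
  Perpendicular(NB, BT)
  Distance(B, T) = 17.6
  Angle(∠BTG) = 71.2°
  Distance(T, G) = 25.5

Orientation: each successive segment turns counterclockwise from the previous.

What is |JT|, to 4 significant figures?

10.27

∠UNB = 81.8° gives NB at -34.40° from the x-axis; with |NB| = 19.3, B = (-7.590, -24.52). The perpendicularity gives BT at right angles to NB, so BT runs at 55.60°; with |BT| = 17.6, T = (2.353, -9.998). Then |JT| = |T − J| = 10.27.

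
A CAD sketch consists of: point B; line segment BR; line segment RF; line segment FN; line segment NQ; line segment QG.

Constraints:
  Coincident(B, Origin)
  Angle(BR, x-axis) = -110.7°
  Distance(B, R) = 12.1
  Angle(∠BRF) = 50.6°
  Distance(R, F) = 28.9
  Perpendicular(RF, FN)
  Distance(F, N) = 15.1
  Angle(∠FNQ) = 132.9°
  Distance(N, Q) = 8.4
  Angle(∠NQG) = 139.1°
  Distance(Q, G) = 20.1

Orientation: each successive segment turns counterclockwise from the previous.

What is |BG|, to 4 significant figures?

13.16

∠FNQ = 132.9° gives NQ at 155.8° from the x-axis; with |NQ| = 8.4, Q = (10.59, 15.69). ∠NQG = 139.1° gives QG at -163.3° from the x-axis; with |QG| = 20.1, G = (-8.658, 9.917). Then |BG| = |G − B| = 13.16.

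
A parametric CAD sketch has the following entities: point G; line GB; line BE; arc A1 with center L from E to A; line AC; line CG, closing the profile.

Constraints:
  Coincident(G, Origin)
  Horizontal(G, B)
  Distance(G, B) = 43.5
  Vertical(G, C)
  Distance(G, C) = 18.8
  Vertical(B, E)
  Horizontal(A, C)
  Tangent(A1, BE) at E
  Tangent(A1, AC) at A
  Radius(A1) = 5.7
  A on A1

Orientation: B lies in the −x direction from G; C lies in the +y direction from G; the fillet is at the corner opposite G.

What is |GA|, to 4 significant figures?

42.22

G is at the origin; G and B share the same y with |GB| = 43.5 and B on the −x side, so B = (-43.50, 0.000). GC is vertical with |GC| = 18.8 and C on the +y side, so C = (0.000, 18.80). The virtual corner opposite G is at (-43.50, 18.80). A1 meets BE tangentially, so LE is at right angles to BE and the tangent condition forces LA to be normal to AC, with radius 5.7, so the center L sits 5.7 in from both sides at L = (-37.80, 13.10). That places the tangent points at E = (-43.50, 13.10) on BE and A = (-37.80, 18.80) on AC. Then |GA| = |A − G| = 42.22.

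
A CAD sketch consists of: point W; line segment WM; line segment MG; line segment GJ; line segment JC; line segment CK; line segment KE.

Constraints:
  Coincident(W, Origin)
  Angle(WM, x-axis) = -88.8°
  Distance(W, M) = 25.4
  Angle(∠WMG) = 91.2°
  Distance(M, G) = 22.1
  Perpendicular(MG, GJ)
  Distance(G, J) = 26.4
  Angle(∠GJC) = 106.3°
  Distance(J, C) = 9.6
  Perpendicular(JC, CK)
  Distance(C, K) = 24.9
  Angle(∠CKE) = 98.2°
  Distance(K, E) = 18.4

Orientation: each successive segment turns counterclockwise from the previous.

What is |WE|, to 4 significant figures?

36.21

W is at the origin; WM runs at -88.8° with length 25.4, so M = (0.5319, -25.39). ∠WMG = 91.2° gives MG at 0.000° from the x-axis; with |MG| = 22.1, G = (22.63, -25.39). The perpendicularity gives GJ at right angles to MG, so GJ runs at 90.00°; with |GJ| = 26.4, J = (22.63, 1.006). ∠GJC = 106.3° gives JC at 163.7° from the x-axis; with |JC| = 9.6, C = (13.42, 3.700). JC is perpendicular to CK, so CK runs at -106.3°; with |CK| = 24.9, K = (6.429, -20.20). ∠CKE = 98.2° gives KE at -24.50° from the x-axis; with |KE| = 18.4, E = (23.17, -27.83). Then |WE| = |E − W| = 36.21.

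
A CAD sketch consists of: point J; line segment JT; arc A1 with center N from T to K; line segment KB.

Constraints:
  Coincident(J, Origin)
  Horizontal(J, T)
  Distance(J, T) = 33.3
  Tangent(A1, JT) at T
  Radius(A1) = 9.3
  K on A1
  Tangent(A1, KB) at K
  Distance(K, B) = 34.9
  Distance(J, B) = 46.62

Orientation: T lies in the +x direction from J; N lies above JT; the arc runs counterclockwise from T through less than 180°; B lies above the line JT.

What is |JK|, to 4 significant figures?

43.32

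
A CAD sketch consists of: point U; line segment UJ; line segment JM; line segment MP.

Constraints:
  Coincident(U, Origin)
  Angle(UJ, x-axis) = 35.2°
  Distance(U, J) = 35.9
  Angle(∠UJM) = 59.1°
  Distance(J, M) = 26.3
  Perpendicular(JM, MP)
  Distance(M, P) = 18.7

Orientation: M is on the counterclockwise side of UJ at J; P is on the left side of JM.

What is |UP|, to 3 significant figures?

14.4

U is at the origin; UJ runs at 35.2° with length 35.9, so J = 35.9·(cos 35.2°, sin 35.2°) = (29.3, 20.7). ∠UJM = 59.1°, so JM runs at 35.2° + (180° − 59.1°) = 156° from the x-axis; with |JM| = 26.3, M = J + 26.3·(cos 156°, sin 156°) = (5.29, 31.3). JM ⟂ MP; with |MP| = 18.7 on the left of JM, P = M + 18.7·(-0.405, -0.914) = (-2.29, 14.3). Then |UP| = |P − U| = 14.4.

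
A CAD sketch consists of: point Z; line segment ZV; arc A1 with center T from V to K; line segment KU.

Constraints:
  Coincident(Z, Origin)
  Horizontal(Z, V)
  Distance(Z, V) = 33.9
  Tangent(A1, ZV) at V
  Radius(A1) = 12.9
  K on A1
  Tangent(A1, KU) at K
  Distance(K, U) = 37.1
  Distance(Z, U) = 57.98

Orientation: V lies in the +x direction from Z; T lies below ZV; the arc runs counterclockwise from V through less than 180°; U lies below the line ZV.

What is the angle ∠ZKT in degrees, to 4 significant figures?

136.5°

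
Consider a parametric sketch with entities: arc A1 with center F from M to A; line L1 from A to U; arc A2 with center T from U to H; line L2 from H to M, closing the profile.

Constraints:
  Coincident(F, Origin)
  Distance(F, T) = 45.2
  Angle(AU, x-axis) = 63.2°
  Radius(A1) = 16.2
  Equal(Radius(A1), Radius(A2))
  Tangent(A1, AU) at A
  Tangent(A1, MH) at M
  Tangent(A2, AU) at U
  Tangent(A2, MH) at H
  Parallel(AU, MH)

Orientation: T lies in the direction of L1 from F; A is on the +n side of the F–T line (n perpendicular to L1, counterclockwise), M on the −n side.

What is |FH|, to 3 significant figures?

48.0

The slot axis is L1's direction at 63.2°, so u = (cos 63.2°, sin 63.2°) = (0.451, 0.893) and n = (−sin 63.2°, cos 63.2°) = (-0.893, 0.451). F is at the origin and T lies 45.2 along u from F, so T = 45.2·u = (20.4, 40.3). Tangency of A1 to both parallel lines with radius 16.2 puts A and M at F ± 16.2·n: A = (-14.5, 7.30), M = (14.5, -7.30). Equal radii place U and H the same way about T: U = T + 16.2·n = (5.92, 47.6), H = T − 16.2·n = (34.8, 33.0). Then |FH| = |H − F| = 48.0.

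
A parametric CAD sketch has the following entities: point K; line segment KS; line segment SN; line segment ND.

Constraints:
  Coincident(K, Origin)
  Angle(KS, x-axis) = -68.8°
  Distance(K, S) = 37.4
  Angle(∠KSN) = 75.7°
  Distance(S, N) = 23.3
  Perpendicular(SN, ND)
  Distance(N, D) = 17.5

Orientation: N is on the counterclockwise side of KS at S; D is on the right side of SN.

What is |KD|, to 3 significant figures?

55.6

K is at the origin; KS runs at -68.8° with length 37.4, so S = 37.4·(cos -68.8°, sin -68.8°) = (13.5, -34.9). ∠KSN = 75.7°, so SN runs at -68.8° + (180° − 75.7°) = 35.5° from the x-axis; with |SN| = 23.3, N = S + 23.3·(cos 35.5°, sin 35.5°) = (32.5, -21.3). The perpendicularity gives ND at right angles to SN; with |ND| = 17.5 on the right of SN, D = N + 17.5·(0.581, -0.814) = (42.7, -35.6). Then |KD| = |D − K| = 55.6.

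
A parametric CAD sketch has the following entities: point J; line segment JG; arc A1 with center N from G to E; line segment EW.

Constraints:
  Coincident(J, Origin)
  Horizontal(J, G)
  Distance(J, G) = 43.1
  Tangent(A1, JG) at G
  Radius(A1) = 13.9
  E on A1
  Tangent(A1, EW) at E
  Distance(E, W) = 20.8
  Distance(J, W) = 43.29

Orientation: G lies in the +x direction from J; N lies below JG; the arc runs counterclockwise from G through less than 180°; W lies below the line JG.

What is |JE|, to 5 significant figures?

31.896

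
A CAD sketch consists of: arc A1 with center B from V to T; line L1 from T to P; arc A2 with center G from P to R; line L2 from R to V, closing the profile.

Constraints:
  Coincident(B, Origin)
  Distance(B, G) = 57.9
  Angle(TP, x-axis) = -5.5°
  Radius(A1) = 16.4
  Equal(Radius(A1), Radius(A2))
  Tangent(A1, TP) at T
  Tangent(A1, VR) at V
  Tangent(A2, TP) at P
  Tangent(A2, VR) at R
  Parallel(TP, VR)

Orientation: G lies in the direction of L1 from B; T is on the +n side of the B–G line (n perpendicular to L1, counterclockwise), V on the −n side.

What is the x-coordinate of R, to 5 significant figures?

56.062

The slot axis is L1's direction at -5.5°, so u = (cos -5.5°, sin -5.5°) = (0.99540, -0.095846) and n = (−sin -5.5°, cos -5.5°) = (0.095846, 0.99540). B is at the origin and G lies 57.9 along u from B, so G = 57.9·u = (57.633, -5.5495). Tangency of A1 to both parallel lines with radius 16.4 puts T and V at B ± 16.4·n: T = (1.5719, 16.324), V = (-1.5719, -16.324). Equal radii place P and R the same way about G: P = G + 16.4·n = (59.205, 10.775), R = G − 16.4·n = (56.062, -21.874). So R.x = 56.062.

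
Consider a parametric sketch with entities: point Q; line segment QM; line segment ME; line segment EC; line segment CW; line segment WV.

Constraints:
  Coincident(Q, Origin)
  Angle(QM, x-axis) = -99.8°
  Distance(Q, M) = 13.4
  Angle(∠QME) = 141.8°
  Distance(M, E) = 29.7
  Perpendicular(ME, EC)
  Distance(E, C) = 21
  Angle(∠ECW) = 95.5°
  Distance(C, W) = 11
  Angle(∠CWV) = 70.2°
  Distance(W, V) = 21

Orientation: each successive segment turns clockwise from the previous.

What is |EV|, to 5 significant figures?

6.0093

∠ECW = 95.5° gives CW at 47.500° from the x-axis; with |CW| = 11.0, W = (-30.972, -9.3616). ∠CWV = 70.2° gives WV at -62.300° from the x-axis; with |WV| = 21.0, V = (-21.211, -27.955). Then |EV| = |V − E| = 6.0093.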